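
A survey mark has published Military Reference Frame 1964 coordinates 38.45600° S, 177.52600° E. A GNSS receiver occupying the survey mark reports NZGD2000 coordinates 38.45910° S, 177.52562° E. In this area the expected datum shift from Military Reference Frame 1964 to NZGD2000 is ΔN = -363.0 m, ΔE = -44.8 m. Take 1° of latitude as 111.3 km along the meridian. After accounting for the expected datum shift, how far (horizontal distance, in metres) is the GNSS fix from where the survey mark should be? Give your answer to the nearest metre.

21 m

Observed coordinate differences: Δφ = -0.00310°, Δλ = -0.00038°.
Converting to metres (1° lat = 111300 m, cos φ = 0.783086): observed ΔN = -345.0 m, observed ΔE = -33.1 m.
Subtracting the expected shift leaves a residual of -345.0 − (-363.0) = 18.0 m north and -33.1 − (-44.8) = 11.7 m east.
Residual distance = √(18.0² + 11.7²) = 21.4 m.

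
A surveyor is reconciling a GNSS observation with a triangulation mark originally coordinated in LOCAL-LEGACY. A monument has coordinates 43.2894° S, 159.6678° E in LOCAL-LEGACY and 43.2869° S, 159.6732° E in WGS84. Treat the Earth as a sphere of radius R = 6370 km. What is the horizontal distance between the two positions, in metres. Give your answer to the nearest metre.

Δφ = -43.2869° − -43.2894° = +0.0025°; Δλ = 159.6732° − 159.6678° = +0.0054°.
1° along a meridian = πR/180 = 111177 m.
ΔN = Δφ × 111177 = 277.9 m; ΔE = Δλ × 111177 × cos(-43.2894°) = +0.0054 × 111177 × 0.727900 = 437.0 m.
Distance = √(ΔE² + ΔN²) = √(437.0² + 277.9²) = 517.9 m.

518 m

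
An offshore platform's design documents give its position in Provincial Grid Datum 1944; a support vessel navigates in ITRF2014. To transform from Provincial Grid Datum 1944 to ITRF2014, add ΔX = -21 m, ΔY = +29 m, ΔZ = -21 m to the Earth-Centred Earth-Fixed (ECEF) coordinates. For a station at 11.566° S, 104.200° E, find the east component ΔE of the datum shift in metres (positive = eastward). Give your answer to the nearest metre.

At φ = -11.566°, λ = 104.200°: sin φ = -0.200497, cos φ = 0.979694, sin λ = 0.969445, cos λ = -0.245307.
ΔE = −sin λ·ΔX + cos λ·ΔY = −(0.969445)·(-21) + (-0.245307)·(29) = 13.24 m.

ΔE = 13 m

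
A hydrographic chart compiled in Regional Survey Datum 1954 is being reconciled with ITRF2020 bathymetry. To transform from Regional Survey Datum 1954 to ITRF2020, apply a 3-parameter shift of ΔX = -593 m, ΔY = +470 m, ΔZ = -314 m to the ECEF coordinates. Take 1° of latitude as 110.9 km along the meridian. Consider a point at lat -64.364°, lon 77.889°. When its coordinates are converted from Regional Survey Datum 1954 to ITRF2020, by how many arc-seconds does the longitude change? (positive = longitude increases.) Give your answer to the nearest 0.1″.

sin φ = -0.901561, cos φ = 0.432652, sin λ = 0.977743, cos λ = 0.209806.
East component: ΔE = −sin λ·ΔX + cos λ·ΔY = −(0.977743)(-593) + (0.209806)(470) = 678.41 m.
1° of latitude spans 110900 m; at latitude φ, 1° of longitude spans that × cos φ = 47981.1 m, so Δλ = 678.41 / 47981.1 × 3600 = 50.901″.

Δλ = 50.9″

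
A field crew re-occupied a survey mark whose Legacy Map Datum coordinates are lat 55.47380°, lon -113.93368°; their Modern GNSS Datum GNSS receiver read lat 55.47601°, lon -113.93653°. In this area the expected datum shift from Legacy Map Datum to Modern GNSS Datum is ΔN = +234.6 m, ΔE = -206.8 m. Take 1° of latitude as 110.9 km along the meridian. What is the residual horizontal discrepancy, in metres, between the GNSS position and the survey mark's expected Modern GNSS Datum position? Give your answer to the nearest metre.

30 m

Observed coordinate differences: Δφ = +0.00221°, Δλ = -0.00285°.
Converting to metres (1° lat = 110900 m, cos φ = 0.566783): observed ΔN = 245.1 m, observed ΔE = -179.1 m.
Subtracting the expected shift leaves a residual of 245.1 − (234.6) = 10.5 m north and -179.1 − (-206.8) = 27.7 m east.
Residual distance = √(10.5² + 27.7²) = 29.6 m.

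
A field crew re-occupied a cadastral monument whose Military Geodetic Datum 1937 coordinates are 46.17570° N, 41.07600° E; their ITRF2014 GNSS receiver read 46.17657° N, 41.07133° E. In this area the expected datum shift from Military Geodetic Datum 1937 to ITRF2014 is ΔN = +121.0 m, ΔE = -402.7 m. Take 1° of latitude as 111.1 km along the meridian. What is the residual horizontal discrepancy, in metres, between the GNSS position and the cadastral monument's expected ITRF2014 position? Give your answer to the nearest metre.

Observed coordinate differences: Δφ = +0.00087°, Δλ = -0.00467°.
Converting to metres (1° lat = 111100 m, cos φ = 0.692449): observed ΔN = 96.7 m, observed ΔE = -359.3 m.
Subtracting the expected shift leaves a residual of 96.7 − (121.0) = -24.3 m north and -359.3 − (-402.7) = 43.4 m east.
Residual distance = √((-24.3)² + 43.4²) = 49.8 m.

50 m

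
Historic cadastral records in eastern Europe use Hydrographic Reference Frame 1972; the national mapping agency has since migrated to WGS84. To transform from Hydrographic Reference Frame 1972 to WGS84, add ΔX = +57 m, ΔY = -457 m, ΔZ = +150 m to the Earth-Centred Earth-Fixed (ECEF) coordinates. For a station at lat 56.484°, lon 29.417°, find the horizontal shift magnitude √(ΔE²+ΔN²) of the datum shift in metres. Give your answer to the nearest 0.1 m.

The local east axis at (φ, λ) is (−sin λ, cos λ, 0), so ΔE = −sin(29.417°)·57 + cos(29.417°)·(-457) = -426.07 m.
The local north axis is (−sin φ cos λ, −sin φ sin λ, cos φ), giving ΔN = -41.396 + 187.140 + 82.825 = 228.57 m.
Horizontal magnitude = √(ΔE² + ΔN²) = √((-426.07)² + 228.57²) = 483.51 m.

483.5 m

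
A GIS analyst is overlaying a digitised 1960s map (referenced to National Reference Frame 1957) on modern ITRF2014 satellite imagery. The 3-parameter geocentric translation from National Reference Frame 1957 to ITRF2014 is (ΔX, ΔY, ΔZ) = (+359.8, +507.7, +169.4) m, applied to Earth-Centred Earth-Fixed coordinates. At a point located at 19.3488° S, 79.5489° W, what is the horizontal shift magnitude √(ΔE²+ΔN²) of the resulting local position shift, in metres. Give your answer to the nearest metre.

At φ = -19.3488°, λ = -79.5489°: sin φ = -0.331318, cos φ = 0.943519, sin λ = -0.983410, cos λ = 0.181396.
ΔE = −sin λ·ΔX + cos λ·ΔY = −(-0.983410)·(359.8) + (0.181396)·(507.7) = 445.93 m.
ΔN = −sin φ cos λ·ΔX − sin φ sin λ·ΔY + cos φ·ΔZ = −(-0.331318)(0.181396)(359.8) − (-0.331318)(-0.983410)(507.7) + (0.943519)(169.4) = 16.04 m.
Horizontal magnitude = √(ΔE² + ΔN²) = √(445.93² + 16.04²) = 446.21 m.

446 m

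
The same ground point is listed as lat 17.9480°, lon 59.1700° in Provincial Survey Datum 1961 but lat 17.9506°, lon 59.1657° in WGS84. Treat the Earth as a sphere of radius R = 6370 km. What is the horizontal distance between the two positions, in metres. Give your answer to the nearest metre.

539 m

Δφ = 17.9506° − 17.9480° = +0.0026°; Δλ = 59.1657° − 59.1700° = -0.0043°.
1° along a meridian = πR/180 = 111177 m.
ΔN = Δφ × 111177 = 289.1 m; ΔE = Δλ × 111177 × cos(17.9480°) = -0.0043 × 111177 × 0.951337 = -454.8 m.
Distance = √(ΔE² + ΔN²) = √((-454.8)² + 289.1²) = 538.9 m.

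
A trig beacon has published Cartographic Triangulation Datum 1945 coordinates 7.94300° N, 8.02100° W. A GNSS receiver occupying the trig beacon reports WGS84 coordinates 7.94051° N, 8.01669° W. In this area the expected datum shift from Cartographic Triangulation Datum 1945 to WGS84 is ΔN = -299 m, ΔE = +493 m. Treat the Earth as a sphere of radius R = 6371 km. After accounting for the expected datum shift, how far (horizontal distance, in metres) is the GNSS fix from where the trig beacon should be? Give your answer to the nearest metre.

Observed coordinate differences: Δφ = -0.00249°, Δλ = +0.00431°.
Converting to metres (1° lat = 111195 m, cos φ = 0.990406): observed ΔN = -276.9 m, observed ΔE = 474.7 m.
Subtracting the expected shift leaves a residual of -276.9 − (-299) = 22.1 m north and 474.7 − (493) = -18.3 m east.
Residual distance = √(22.1² + (-18.3)²) = 28.7 m.

29 m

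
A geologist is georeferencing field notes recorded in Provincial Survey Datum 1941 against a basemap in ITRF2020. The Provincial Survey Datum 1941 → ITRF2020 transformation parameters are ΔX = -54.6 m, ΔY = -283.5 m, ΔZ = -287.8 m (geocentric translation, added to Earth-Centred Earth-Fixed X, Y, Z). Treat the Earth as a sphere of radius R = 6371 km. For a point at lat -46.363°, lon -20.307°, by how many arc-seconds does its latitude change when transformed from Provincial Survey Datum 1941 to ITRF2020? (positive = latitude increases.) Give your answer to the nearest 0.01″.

sin φ = -0.723726, cos φ = 0.690087, sin λ = -0.347050, cos λ = 0.937847.
North component: ΔN = −sin φ cos λ·ΔX − sin φ sin λ·ΔY + cos φ·ΔZ = −(-0.723726)(0.937847)(-54.6) − (-0.723726)(-0.347050)(-283.5) + (0.690087)(-287.8) = -164.46 m.
1° of latitude spans πR/180 = 111195 m, so Δφ = -164.46 / 111195 × 3600 = -5.324″.

Δφ = -5.32″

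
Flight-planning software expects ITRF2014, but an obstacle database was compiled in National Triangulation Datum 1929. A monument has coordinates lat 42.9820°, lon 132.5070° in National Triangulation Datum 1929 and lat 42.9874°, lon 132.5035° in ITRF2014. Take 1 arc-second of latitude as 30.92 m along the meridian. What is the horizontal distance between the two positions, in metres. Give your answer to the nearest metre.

665 m

Δφ = 42.9874° − 42.9820° = +0.0054°; Δλ = 132.5035° − 132.5070° = -0.0035°.
1° of latitude = 3600 × 30.92 = 111312 m.
ΔN = Δφ × 111312 = 601.1 m; ΔE = Δλ × 111312 × cos(42.9820°) = -0.0035 × 111312 × 0.731568 = -285.0 m.
Distance = √(ΔE² + ΔN²) = √((-285.0)² + 601.1²) = 665.2 m.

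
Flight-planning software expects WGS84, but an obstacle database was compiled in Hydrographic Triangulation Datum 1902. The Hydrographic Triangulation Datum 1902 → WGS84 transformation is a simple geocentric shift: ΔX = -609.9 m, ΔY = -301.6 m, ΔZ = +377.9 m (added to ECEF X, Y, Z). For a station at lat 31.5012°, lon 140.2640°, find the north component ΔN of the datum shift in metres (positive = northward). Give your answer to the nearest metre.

ΔN = 178 m

The local north axis is (−sin φ cos λ, −sin φ sin λ, cos φ), giving ΔN = -245.066 + 100.740 + 322.209 = 177.88 m.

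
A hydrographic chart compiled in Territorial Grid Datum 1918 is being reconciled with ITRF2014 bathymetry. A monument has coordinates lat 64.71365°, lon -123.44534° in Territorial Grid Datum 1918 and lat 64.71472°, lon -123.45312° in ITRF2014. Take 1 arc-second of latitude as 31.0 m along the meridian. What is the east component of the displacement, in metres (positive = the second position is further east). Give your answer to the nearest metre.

Δφ = 64.71472° − 64.71365° = +0.00107°; Δλ = -123.45312° − -123.44534° = -0.00778°.
1° of latitude = 3600 × 31.00 = 111600 m.
ΔN = Δφ × 111600 = 119.4 m; ΔE = Δλ × 111600 × cos(64.71365°) = -0.00778 × 111600 × 0.427142 = -370.9 m.

ΔE = -371 m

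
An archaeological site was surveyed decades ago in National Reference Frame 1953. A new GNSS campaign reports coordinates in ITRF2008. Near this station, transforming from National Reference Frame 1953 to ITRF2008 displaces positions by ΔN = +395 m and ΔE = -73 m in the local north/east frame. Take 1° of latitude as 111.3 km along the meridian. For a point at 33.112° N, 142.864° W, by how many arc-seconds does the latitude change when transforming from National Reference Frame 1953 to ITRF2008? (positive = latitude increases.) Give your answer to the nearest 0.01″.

1° of latitude = 111.3 km, so Δφ = 395.0 / 111300 = 0.0035490° = 12.776″.

Δφ = 12.78″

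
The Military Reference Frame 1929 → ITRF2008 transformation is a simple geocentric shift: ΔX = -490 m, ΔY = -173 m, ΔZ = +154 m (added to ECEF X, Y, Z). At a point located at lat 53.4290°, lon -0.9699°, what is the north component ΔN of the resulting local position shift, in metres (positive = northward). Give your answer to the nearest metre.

At φ = 53.4290°, λ = -0.9699°: sin φ = 0.803119, cos φ = 0.595818, sin λ = -0.016927, cos λ = 0.999857.
ΔN = −sin φ cos λ·ΔX − sin φ sin λ·ΔY + cos φ·ΔZ = −(0.803119)(0.999857)(-490) − (0.803119)(-0.016927)(-173) + (0.595818)(154) = 482.88 m.

ΔN = 483 m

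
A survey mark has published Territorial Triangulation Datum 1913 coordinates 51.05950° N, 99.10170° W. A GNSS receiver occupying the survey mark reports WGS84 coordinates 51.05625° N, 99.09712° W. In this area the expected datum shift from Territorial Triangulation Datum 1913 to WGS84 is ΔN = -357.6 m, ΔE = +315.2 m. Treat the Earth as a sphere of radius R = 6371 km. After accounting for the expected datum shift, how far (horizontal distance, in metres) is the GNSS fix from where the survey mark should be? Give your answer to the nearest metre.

6 m

Observed coordinate differences: Δφ = -0.00325°, Δλ = +0.00458°.
Converting to metres (1° lat = 111195 m, cos φ = 0.628513): observed ΔN = -361.4 m, observed ΔE = 320.1 m.
Subtracting the expected shift leaves a residual of -361.4 − (-357.6) = -3.8 m north and 320.1 − (315.2) = 4.9 m east.
Residual distance = √((-3.8)² + 4.9²) = 6.2 m.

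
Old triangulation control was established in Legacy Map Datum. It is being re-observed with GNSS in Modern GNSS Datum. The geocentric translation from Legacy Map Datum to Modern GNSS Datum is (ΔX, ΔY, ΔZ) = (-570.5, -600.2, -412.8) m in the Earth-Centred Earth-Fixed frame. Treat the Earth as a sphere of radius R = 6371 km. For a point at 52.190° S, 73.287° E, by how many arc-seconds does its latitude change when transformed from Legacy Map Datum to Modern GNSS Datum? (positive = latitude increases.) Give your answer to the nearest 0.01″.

sin φ = -0.790048, cos φ = 0.613045, sin λ = 0.957757, cos λ = 0.287578.
North component: ΔN = −sin φ cos λ·ΔX − sin φ sin λ·ΔY + cos φ·ΔZ = −(-0.790048)(0.287578)(-570.5) − (-0.790048)(0.957757)(-600.2) + (0.613045)(-412.8) = -836.84 m.
1° of latitude spans πR/180 = 111195 m, so Δφ = -836.84 / 111195 × 3600 = -27.093″.

Δφ = -27.09″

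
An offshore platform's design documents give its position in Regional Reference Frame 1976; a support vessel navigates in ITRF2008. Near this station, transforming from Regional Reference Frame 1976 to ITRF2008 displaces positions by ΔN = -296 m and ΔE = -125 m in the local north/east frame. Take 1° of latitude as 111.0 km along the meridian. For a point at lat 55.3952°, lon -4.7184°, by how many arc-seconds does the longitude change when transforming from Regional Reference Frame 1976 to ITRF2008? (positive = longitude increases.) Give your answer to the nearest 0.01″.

Δλ = -7.14″

At latitude 55.3952°, cos φ = 0.567913.
1° of longitude at this latitude = 111.0 × cos φ = 63.04 km, so Δλ = -125.0 / 63038.3 = -0.0019829° = -7.139″.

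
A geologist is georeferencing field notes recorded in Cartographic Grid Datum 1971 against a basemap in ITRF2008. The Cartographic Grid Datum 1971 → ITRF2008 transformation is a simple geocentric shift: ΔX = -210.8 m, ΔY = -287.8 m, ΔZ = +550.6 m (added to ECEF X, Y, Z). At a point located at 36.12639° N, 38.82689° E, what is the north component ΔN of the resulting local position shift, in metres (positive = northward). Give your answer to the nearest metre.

ΔN = 648 m

At φ = 36.12639°, λ = 38.82689°: sin φ = 0.589568, cos φ = 0.807718, sin λ = 0.626970, cos λ = 0.779044.
ΔN = −sin φ cos λ·ΔX − sin φ sin λ·ΔY + cos φ·ΔZ = −(0.589568)(0.779044)(-210.8) − (0.589568)(0.626970)(-287.8) + (0.807718)(550.6) = 647.93 m.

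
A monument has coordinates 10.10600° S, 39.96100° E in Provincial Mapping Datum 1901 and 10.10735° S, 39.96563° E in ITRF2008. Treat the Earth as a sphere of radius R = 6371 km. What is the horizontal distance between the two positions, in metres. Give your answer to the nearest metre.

529 m

Δφ = -10.10735° − -10.10600° = -0.00135°; Δλ = 39.96563° − 39.96100° = +0.00463°.
1° along a meridian = πR/180 = 111195 m.
ΔN = Δφ × 111195 = -150.1 m; ΔE = Δλ × 111195 × cos(-10.10600°) = +0.00463 × 111195 × 0.984485 = 506.8 m.
Distance = √(ΔE² + ΔN²) = √(506.8² + (-150.1)²) = 528.6 m.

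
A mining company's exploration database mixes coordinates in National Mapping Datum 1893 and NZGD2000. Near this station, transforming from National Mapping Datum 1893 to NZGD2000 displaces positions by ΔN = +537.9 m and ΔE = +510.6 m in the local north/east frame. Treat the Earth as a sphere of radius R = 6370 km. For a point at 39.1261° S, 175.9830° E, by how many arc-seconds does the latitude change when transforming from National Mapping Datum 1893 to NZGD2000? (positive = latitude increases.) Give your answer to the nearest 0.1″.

On a sphere of radius R, 1 rad of latitude = R, so Δφ = ΔN / R = 537.9 / 6370000 = 8.4443e-05 rad = 17.418″.

Δφ = 17.4″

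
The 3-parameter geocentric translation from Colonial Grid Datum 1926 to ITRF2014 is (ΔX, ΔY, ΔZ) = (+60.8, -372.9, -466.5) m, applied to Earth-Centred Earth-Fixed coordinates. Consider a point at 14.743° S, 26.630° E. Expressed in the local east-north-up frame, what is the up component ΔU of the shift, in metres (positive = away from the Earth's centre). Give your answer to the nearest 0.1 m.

At φ = -14.743°, λ = 26.630°: sin φ = -0.254484, cos φ = 0.967077, sin λ = 0.448227, cos λ = 0.893920.
ΔU = cos φ cos λ·ΔX + cos φ sin λ·ΔY + sin φ·ΔZ = (0.967077)(0.893920)(60.8) + (0.967077)(0.448227)(-372.9) + (-0.254484)(-466.5) = 9.64 m.

ΔU = 9.6 m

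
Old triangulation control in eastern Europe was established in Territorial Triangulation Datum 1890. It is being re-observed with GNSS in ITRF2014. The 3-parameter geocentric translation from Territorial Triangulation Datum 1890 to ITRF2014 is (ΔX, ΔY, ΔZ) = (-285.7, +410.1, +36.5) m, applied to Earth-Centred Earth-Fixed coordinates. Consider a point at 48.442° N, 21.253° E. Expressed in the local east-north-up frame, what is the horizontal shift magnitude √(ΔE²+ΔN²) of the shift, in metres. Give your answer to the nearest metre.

The local east axis at (φ, λ) is (−sin λ, cos λ, 0), so ΔE = −sin(21.253°)·(-285.7) + cos(21.253°)·410.1 = 485.77 m.
The local north axis is (−sin φ cos λ, −sin φ sin λ, cos φ), giving ΔN = 199.245 − 111.237 + 24.213 = 112.22 m.
Horizontal magnitude = √(ΔE² + ΔN²) = √(485.77² + 112.22²) = 498.57 m.

499 m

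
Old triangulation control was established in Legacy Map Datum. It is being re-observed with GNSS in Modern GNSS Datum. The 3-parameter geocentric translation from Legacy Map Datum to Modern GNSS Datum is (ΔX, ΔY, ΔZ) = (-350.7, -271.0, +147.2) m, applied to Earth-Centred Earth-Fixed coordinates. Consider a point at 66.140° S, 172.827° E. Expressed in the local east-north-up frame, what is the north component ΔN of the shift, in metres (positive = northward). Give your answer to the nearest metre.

The local north axis is (−sin φ cos λ, −sin φ sin λ, cos φ), giving ΔN = 318.218 − 30.947 + 59.543 = 346.81 m.

ΔN = 347 m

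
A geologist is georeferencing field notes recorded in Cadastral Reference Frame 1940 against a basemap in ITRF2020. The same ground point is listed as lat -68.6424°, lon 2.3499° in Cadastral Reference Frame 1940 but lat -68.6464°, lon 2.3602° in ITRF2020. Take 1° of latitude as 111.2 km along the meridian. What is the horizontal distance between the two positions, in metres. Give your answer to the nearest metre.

Δφ = -68.6464° − -68.6424° = -0.0040°; Δλ = 2.3602° − 2.3499° = +0.0103°.
ΔN = Δφ × 111200 = -444.8 m; ΔE = Δλ × 111200 × cos(-68.6424°) = +0.0103 × 111200 × 0.364188 = 417.1 m.
Distance = √(ΔE² + ΔN²) = √(417.1² + (-444.8)²) = 609.8 m.

610 m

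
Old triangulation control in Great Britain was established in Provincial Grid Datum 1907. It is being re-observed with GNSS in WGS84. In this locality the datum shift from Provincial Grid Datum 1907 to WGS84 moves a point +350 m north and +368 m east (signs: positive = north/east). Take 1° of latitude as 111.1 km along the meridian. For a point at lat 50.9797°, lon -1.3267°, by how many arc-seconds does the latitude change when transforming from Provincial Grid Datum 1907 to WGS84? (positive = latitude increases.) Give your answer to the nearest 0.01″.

1° of latitude = 111.1 km, so Δφ = 350.0 / 111100 = 0.0031503° = 11.341″.

Δφ = 11.34″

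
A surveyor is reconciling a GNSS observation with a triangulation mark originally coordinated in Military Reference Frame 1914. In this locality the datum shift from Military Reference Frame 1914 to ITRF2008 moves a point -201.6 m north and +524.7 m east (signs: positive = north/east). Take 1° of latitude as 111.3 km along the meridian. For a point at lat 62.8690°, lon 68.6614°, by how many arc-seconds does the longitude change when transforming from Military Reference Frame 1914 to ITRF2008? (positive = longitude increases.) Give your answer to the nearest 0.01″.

Δλ = 37.22″

At latitude 62.8690°, cos φ = 0.456026.
1° of longitude at this latitude = 111.3 × cos φ = 50.76 km, so Δλ = 524.7 / 50755.7 = 0.0103377° = 37.216″.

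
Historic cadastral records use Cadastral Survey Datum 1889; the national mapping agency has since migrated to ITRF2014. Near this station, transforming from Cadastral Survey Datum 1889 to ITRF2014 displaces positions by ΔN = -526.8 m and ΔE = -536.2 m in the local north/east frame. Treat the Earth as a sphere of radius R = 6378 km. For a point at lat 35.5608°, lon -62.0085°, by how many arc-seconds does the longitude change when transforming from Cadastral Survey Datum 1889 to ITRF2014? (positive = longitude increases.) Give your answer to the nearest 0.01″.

At latitude 35.5608°, cos φ = 0.813499.
One radian of longitude at latitude φ spans R cos φ, so Δλ = ΔE / (R cos φ) = -536.2 / (6378000 × 0.813499) = -1.0334e-04 rad = -21.316″.

Δλ = -21.32″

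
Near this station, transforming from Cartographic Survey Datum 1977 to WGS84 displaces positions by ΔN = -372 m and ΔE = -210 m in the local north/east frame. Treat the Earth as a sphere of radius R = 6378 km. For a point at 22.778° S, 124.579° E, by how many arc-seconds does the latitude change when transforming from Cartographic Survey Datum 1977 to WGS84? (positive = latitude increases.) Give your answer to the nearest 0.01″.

Δφ = -12.03″

On a sphere of radius R, 1 rad of latitude = R, so Δφ = ΔN / R = -372.0 / 6378000 = -5.8325e-05 rad = -12.030″.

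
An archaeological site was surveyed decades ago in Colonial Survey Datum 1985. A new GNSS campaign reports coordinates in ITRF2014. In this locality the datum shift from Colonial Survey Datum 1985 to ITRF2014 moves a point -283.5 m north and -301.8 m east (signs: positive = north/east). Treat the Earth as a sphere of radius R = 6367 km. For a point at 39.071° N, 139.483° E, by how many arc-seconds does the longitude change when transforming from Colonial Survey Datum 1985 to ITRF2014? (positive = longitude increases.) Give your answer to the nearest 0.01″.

At latitude 39.071°, cos φ = 0.776366.
One radian of longitude at latitude φ spans R cos φ, so Δλ = ΔE / (R cos φ) = -301.8 / (6367000 × 0.776366) = -6.1055e-05 rad = -12.593″.

Δλ = -12.59″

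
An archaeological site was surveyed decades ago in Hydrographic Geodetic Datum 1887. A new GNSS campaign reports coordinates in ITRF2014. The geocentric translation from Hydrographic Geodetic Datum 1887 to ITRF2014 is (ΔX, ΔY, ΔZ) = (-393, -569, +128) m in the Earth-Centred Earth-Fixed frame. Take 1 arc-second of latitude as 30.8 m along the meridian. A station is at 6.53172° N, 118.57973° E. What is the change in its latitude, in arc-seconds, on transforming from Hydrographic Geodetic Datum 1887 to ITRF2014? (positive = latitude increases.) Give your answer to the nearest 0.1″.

sin φ = 0.113753, cos φ = 0.993509, sin λ = 0.878152, cos λ = -0.478381.
North component: ΔN = −sin φ cos λ·ΔX − sin φ sin λ·ΔY + cos φ·ΔZ = −(0.113753)(-0.478381)(-393) − (0.113753)(0.878152)(-569) + (0.993509)(128) = 162.62 m.
1° of latitude spans 3600 × 30.80 = 110880 m, so Δφ = 162.62 / 110880 × 3600 = 5.280″.

Δφ = 5.3″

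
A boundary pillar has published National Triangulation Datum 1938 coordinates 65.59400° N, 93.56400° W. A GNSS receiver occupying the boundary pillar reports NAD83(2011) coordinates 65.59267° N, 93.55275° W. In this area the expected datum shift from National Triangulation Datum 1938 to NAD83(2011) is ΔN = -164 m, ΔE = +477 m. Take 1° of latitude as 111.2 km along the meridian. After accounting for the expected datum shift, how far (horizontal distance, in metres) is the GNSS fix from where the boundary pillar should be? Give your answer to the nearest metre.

Observed coordinate differences: Δφ = -0.00133°, Δλ = +0.01125°.
Converting to metres (1° lat = 111200 m, cos φ = 0.413200): observed ΔN = -147.9 m, observed ΔE = 516.9 m.
Subtracting the expected shift leaves a residual of -147.9 − (-164) = 16.1 m north and 516.9 − (477) = 39.9 m east.
Residual distance = √(16.1² + 39.9²) = 43.0 m.

43 m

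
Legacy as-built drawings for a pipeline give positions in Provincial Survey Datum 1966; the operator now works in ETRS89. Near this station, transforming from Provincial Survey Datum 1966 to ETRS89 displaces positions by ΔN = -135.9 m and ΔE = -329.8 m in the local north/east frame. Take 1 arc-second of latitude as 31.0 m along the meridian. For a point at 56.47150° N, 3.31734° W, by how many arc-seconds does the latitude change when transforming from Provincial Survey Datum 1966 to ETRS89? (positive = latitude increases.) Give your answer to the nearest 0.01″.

1″ of latitude = 31.00 m, so Δφ = -135.9 / 31.00 = -4.384″.

Δφ = -4.38″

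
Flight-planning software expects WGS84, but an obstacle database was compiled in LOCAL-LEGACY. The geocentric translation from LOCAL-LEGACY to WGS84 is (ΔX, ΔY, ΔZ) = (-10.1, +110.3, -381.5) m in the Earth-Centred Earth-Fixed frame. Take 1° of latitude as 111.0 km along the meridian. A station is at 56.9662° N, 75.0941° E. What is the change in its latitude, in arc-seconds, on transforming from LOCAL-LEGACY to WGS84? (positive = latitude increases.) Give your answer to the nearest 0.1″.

Δφ = -9.6″

sin φ = 0.838349, cos φ = 0.545134, sin λ = 0.966350, cos λ = 0.257232.
North component: ΔN = −sin φ cos λ·ΔX − sin φ sin λ·ΔY + cos φ·ΔZ = −(0.838349)(0.257232)(-10.1) − (0.838349)(0.966350)(110.3) + (0.545134)(-381.5) = -295.15 m.
1° of latitude spans 111000 m, so Δφ = -295.15 / 111000 × 3600 = -9.572″.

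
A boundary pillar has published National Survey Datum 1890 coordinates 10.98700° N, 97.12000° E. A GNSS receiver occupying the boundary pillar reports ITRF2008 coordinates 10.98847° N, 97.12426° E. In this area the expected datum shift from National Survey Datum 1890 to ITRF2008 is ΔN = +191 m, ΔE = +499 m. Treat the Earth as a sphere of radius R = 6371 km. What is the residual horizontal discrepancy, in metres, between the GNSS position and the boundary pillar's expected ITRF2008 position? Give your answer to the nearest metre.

Observed coordinate differences: Δφ = +0.00147°, Δλ = +0.00426°.
Converting to metres (1° lat = 111195 m, cos φ = 0.981670): observed ΔN = 163.5 m, observed ΔE = 465.0 m.
Subtracting the expected shift leaves a residual of 163.5 − (191) = -27.5 m north and 465.0 − (499) = -34.0 m east.
Residual distance = √((-27.5)² + (-34.0)²) = 43.8 m.

44 m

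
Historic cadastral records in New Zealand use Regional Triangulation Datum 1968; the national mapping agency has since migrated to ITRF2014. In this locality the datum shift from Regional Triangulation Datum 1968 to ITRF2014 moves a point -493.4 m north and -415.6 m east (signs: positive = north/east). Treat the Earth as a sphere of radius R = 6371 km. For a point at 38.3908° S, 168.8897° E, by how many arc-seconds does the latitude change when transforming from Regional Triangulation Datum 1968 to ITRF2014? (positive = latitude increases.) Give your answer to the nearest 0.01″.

On a sphere of radius R, 1 rad of latitude = R, so Δφ = ΔN / R = -493.4 / 6371000 = -7.7445e-05 rad = -15.974″.

Δφ = -15.97″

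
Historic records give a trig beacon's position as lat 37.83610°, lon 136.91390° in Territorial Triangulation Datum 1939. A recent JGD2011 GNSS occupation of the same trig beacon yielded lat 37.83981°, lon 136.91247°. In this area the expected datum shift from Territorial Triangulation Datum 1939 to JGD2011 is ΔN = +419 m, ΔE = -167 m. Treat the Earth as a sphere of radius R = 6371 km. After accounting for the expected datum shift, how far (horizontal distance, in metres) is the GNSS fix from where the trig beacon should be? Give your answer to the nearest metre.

Observed coordinate differences: Δφ = +0.00371°, Δλ = -0.00143°.
Converting to metres (1° lat = 111195 m, cos φ = 0.789769): observed ΔN = 412.5 m, observed ΔE = -125.6 m.
Subtracting the expected shift leaves a residual of 412.5 − (419) = -6.5 m north and -125.6 − (-167) = 41.4 m east.
Residual distance = √((-6.5)² + 41.4²) = 41.9 m.

42 m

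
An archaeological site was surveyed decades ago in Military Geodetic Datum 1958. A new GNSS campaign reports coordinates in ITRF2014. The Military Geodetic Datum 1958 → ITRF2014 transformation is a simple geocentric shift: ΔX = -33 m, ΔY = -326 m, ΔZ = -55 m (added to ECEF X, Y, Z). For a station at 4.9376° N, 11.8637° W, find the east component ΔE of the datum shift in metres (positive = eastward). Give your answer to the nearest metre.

ΔE = -326 m

The local east axis at (φ, λ) is (−sin λ, cos λ, 0), so ΔE = −sin(-11.8637°)·(-33) + cos(-11.8637°)·(-326) = -325.82 m.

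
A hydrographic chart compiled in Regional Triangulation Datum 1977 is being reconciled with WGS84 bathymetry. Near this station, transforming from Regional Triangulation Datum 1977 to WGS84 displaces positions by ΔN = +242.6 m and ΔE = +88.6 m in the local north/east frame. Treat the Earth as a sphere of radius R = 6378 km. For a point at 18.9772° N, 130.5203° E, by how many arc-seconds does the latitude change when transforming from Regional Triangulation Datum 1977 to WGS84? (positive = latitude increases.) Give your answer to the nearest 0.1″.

Δφ = 7.8″

On a sphere of radius R, 1 rad of latitude = R, so Δφ = ΔN / R = 242.6 / 6378000 = 3.8037e-05 rad = 7.846″.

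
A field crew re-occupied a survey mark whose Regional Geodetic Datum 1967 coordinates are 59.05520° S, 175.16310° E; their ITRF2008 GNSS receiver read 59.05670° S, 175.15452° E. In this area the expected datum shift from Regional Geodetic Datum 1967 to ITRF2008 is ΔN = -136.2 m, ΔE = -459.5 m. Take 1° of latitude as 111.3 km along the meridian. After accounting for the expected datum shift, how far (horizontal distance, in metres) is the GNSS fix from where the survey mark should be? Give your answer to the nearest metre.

Observed coordinate differences: Δφ = -0.00150°, Δλ = -0.00858°.
Converting to metres (1° lat = 111300 m, cos φ = 0.514212): observed ΔN = -167.0 m, observed ΔE = -491.0 m.
Subtracting the expected shift leaves a residual of -167.0 − (-136.2) = -30.8 m north and -491.0 − (-459.5) = -31.5 m east.
Residual distance = √((-30.8)² + (-31.5)²) = 44.1 m.

44 m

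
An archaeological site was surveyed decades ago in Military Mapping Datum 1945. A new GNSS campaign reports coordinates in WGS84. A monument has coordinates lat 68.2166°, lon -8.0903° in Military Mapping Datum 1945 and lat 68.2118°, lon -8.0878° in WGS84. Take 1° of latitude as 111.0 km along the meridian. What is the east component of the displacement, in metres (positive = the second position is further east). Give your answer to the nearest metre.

ΔE = 103 m

Δφ = 68.2118° − 68.2166° = -0.0048°; Δλ = -8.0878° − -8.0903° = +0.0025°.
ΔN = Δφ × 111000 = -532.8 m; ΔE = Δλ × 111000 × cos(68.2166°) = +0.0025 × 111000 × 0.371099 = 103.0 m.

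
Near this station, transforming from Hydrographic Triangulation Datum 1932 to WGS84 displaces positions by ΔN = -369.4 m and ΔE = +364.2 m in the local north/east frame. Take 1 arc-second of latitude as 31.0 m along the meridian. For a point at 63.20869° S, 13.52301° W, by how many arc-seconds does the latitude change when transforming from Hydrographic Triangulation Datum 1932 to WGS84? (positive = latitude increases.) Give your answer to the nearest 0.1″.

1″ of latitude = 31.00 m, so Δφ = -369.4 / 31.00 = -11.916″.

Δφ = -11.9″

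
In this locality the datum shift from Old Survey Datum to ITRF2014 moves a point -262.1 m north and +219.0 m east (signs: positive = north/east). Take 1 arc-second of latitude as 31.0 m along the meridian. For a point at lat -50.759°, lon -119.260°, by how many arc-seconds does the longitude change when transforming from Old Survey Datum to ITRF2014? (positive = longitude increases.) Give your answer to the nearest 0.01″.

At latitude -50.759°, cos φ = 0.632584.
1″ of longitude at this latitude = 31.00 × cos φ = 19.6101 m, so Δλ = 219.0 / 19.6101 = 11.168″.

Δλ = 11.17″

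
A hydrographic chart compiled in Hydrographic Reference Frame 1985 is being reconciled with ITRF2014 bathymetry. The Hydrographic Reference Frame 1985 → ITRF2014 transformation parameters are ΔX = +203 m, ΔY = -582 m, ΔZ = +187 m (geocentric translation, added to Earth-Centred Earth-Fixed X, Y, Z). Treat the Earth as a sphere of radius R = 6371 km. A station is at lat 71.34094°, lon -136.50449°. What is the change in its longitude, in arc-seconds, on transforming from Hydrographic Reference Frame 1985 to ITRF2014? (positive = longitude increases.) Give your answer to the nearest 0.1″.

Δλ = 56.9″

sin φ = 0.947439, cos φ = 0.319936, sin λ = -0.688298, cos λ = -0.725428.
East component: ΔE = −sin λ·ΔX + cos λ·ΔY = −(-0.688298)(203) + (-0.725428)(-582) = 561.92 m.
1° of latitude spans πR/180 = 111195 m; at latitude φ, 1° of longitude spans that × cos φ = 35575.3 m, so Δλ = 561.92 / 35575.3 × 3600 = 56.863″.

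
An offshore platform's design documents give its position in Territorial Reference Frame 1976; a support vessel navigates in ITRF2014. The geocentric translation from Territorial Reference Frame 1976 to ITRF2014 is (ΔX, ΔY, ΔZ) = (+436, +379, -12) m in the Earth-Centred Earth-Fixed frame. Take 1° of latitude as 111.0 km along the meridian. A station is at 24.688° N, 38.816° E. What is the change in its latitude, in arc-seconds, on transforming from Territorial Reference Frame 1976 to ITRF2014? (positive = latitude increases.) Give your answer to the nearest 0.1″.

Δφ = -8.2″

sin φ = 0.417677, cos φ = 0.908596, sin λ = 0.626821, cos λ = 0.779163.
North component: ΔN = −sin φ cos λ·ΔX − sin φ sin λ·ΔY + cos φ·ΔZ = −(0.417677)(0.779163)(436) − (0.417677)(0.626821)(379) + (0.908596)(-12) = -252.02 m.
1° of latitude spans 111000 m, so Δφ = -252.02 / 111000 × 3600 = -8.174″.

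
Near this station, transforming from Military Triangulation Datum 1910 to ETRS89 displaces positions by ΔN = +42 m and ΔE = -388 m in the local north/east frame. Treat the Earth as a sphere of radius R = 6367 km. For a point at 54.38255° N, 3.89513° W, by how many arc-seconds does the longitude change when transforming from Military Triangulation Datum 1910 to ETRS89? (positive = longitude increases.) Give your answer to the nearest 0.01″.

Δλ = -21.58″

At latitude 54.38255°, cos φ = 0.582371.
One radian of longitude at latitude φ spans R cos φ, so Δλ = ΔE / (R cos φ) = -388.0 / (6367000 × 0.582371) = -1.0464e-04 rad = -21.584″.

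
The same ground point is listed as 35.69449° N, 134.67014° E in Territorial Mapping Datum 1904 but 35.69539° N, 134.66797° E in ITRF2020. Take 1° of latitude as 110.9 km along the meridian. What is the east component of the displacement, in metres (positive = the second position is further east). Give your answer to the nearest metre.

Δφ = 35.69539° − 35.69449° = +0.00090°; Δλ = 134.66797° − 134.67014° = -0.00217°.
ΔN = Δφ × 110900 = 99.8 m; ΔE = Δλ × 110900 × cos(35.69449°) = -0.00217 × 110900 × 0.812140 = -195.4 m.

ΔE = -195 m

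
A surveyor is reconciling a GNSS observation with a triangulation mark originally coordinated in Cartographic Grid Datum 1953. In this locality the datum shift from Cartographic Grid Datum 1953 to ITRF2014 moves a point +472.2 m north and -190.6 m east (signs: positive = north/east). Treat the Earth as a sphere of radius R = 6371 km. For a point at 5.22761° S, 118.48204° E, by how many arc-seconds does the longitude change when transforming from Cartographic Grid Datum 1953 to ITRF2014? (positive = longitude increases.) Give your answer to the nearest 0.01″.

At latitude -5.22761°, cos φ = 0.995841.
One radian of longitude at latitude φ spans R cos φ, so Δλ = ΔE / (R cos φ) = -190.6 / (6371000 × 0.995841) = -3.0042e-05 rad = -6.197″.

Δλ = -6.20″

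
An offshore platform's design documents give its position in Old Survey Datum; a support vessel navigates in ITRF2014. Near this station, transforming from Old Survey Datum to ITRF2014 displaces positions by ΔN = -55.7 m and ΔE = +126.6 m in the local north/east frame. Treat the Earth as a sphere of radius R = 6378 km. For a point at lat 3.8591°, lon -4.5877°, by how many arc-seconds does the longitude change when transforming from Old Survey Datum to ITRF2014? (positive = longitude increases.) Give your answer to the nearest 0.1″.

Δλ = 4.1″

At latitude 3.8591°, cos φ = 0.997733.
One radian of longitude at latitude φ spans R cos φ, so Δλ = ΔE / (R cos φ) = 126.6 / (6378000 × 0.997733) = 1.9895e-05 rad = 4.104″.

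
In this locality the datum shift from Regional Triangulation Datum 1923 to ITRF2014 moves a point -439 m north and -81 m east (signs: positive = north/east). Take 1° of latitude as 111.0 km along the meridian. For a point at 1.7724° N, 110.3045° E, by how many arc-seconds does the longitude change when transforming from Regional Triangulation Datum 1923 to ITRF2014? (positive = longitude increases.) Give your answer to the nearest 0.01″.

At latitude 1.7724°, cos φ = 0.999522.
1° of longitude at this latitude = 111.0 × cos φ = 110.95 km, so Δλ = -81.0 / 110946.9 = -0.0007301° = -2.628″.

Δλ = -2.63″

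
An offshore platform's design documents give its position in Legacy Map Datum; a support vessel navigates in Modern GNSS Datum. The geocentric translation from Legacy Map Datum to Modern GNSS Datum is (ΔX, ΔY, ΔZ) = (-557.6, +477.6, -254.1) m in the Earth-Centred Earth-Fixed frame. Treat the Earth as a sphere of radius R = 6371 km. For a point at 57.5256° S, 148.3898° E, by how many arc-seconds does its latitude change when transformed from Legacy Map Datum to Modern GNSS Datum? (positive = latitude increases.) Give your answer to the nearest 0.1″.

Δφ = 15.4″

sin φ = -0.843631, cos φ = 0.536923, sin λ = 0.524138, cos λ = -0.851634.
North component: ΔN = −sin φ cos λ·ΔX − sin φ sin λ·ΔY + cos φ·ΔZ = −(-0.843631)(-0.851634)(-557.6) − (-0.843631)(0.524138)(477.6) + (0.536923)(-254.1) = 475.37 m.
1° of latitude spans πR/180 = 111195 m, so Δφ = 475.37 / 111195 × 3600 = 15.390″.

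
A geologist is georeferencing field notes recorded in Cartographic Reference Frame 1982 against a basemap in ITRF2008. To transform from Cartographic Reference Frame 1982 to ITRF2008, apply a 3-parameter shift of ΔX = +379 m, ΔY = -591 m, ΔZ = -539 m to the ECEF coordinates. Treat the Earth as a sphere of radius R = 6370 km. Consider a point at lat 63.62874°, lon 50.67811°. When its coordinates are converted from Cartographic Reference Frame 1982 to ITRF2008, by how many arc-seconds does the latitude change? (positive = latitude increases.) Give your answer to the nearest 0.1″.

Δφ = -1.5″

sin φ = 0.895935, cos φ = 0.444186, sin λ = 0.773598, cos λ = 0.633676.
North component: ΔN = −sin φ cos λ·ΔX − sin φ sin λ·ΔY + cos φ·ΔZ = −(0.895935)(0.633676)(379) − (0.895935)(0.773598)(-591) + (0.444186)(-539) = -44.97 m.
1° of latitude spans πR/180 = 111177 m, so Δφ = -44.97 / 111177 × 3600 = -1.456″.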